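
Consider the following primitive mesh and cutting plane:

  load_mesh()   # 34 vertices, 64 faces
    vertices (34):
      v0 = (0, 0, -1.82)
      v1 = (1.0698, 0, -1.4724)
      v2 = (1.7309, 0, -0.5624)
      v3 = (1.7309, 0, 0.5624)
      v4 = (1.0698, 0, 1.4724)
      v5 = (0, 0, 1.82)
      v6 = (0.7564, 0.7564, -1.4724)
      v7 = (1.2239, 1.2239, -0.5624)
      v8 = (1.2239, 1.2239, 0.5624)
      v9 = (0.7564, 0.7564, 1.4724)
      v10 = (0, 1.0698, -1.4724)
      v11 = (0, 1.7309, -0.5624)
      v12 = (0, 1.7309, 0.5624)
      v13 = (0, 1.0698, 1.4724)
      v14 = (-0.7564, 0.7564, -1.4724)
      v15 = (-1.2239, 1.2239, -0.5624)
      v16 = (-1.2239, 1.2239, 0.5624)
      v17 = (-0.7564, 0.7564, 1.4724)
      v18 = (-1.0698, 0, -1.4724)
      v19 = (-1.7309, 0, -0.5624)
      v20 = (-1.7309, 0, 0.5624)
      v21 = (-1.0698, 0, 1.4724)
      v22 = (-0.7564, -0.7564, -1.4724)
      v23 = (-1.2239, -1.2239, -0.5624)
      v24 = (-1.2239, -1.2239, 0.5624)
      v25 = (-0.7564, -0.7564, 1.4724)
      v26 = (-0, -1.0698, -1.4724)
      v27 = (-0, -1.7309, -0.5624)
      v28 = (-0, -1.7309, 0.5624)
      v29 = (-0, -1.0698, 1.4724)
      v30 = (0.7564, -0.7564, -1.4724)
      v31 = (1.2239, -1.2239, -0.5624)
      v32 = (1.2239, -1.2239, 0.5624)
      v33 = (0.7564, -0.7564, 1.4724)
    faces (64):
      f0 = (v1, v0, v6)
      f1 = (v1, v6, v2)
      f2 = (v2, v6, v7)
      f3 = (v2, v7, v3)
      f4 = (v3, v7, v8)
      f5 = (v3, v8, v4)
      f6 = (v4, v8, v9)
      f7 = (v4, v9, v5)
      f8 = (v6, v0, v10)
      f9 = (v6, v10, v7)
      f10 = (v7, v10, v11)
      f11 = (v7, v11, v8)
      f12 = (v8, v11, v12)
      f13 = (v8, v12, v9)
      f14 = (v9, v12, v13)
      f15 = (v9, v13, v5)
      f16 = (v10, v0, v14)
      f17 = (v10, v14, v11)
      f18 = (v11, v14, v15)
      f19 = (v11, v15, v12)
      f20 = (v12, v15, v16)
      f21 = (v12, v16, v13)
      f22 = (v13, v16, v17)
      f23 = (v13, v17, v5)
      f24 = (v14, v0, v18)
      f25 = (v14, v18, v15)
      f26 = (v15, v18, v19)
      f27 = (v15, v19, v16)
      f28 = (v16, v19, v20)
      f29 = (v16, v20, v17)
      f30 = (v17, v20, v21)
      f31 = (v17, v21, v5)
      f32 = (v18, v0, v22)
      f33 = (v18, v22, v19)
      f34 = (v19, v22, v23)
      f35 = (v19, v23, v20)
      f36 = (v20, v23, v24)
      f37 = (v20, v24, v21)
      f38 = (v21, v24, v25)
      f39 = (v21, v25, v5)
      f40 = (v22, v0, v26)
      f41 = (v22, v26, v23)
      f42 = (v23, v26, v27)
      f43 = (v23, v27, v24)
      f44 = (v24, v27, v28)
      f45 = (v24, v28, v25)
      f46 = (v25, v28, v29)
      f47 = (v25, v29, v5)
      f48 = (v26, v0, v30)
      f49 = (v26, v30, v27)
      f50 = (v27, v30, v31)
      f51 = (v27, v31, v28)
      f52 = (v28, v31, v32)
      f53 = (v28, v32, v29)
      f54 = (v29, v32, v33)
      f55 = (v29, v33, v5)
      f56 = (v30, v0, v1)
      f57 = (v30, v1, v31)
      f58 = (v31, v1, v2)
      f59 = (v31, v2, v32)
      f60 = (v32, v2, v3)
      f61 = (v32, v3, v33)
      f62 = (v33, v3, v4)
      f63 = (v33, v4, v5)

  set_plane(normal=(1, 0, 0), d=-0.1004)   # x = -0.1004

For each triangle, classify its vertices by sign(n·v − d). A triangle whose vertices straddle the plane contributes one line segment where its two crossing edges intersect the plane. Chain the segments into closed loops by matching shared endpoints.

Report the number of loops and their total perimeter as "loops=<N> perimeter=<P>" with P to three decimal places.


Straddling triangles (20 of 64):
  (v10,v0,v14) [++-] → (-0.1004, 0.1004, -1.77386)–(-0.1004, 1.0282, -1.4724)  len=0.9755
  (v10,v14,v11) [+-+] → (-0.1004, 1.0282, -1.4724)–(-0.1004, 1.60155, -0.683188)  len=0.9755
  (v11,v14,v15) [+--] → (-0.1004, 1.60155, -0.683188)–(-0.1004, 1.68931, -0.5624)  len=0.1493
  (v11,v15,v12) [+-+] → (-0.1004, 1.68931, -0.5624)–(-0.1004, 1.68931, 0.470129)  len=1.0325
  (v12,v15,v16) [+--] → (-0.1004, 1.68931, 0.470129)–(-0.1004, 1.68931, 0.5624)  len=0.0923
  (v12,v16,v13) [+-+] → (-0.1004, 1.68931, 0.5624)–(-0.1004, 1.08244, 1.39775)  len=1.0325
  (v13,v16,v17) [+--] → (-0.1004, 1.08244, 1.39775)–(-0.1004, 1.0282, 1.4724)  len=0.0923
  (v13,v17,v5) [+-+] → (-0.1004, 1.0282, 1.4724)–(-0.1004, 0.1004, 1.77386)  len=0.9755
  (v14,v0,v18) [-+-] → (-0.1004, 0.1004, -1.77386)–(-0.1004, 0, -1.78738)  len=0.1013
  (v17,v21,v5) [--+] → (-0.1004, 0, 1.78738)–(-0.1004, 0.1004, 1.77386)  len=0.1013
  (v18,v0,v22) [-+-] → (-0.1004, 0, -1.78738)–(-0.1004, -0.1004, -1.77386)  len=0.1013
  (v21,v25,v5) [--+] → (-0.1004, -0.1004, 1.77386)–(-0.1004, 0, 1.78738)  len=0.1013
  (v22,v0,v26) [-++] → (-0.1004, -0.1004, -1.77386)–(-0.1004, -1.0282, -1.4724)  len=0.9755
  (v22,v26,v23) [-+-] → (-0.1004, -1.0282, -1.4724)–(-0.1004, -1.08244, -1.39775)  len=0.0923
  (v23,v26,v27) [-++] → (-0.1004, -1.08244, -1.39775)–(-0.1004, -1.68931, -0.5624)  len=1.0325
  (v23,v27,v24) [-+-] → (-0.1004, -1.68931, -0.5624)–(-0.1004, -1.68931, -0.470129)  len=0.0923
  (v24,v27,v28) [-++] → (-0.1004, -1.68931, -0.470129)–(-0.1004, -1.68931, 0.5624)  len=1.0325
  (v24,v28,v25) [-+-] → (-0.1004, -1.68931, 0.5624)–(-0.1004, -1.60155, 0.683188)  len=0.1493
  (v25,v28,v29) [-++] → (-0.1004, -1.60155, 0.683188)–(-0.1004, -1.0282, 1.4724)  len=0.9755
  (v25,v29,v5) [-++] → (-0.1004, -1.0282, 1.4724)–(-0.1004, -0.1004, 1.77386)  len=0.9755

Chained into 1 loop(s):
  loop 1: 20 segments, perimeter = 11.0562
Total perimeter = 11.056

loops=1 perimeter=11.056


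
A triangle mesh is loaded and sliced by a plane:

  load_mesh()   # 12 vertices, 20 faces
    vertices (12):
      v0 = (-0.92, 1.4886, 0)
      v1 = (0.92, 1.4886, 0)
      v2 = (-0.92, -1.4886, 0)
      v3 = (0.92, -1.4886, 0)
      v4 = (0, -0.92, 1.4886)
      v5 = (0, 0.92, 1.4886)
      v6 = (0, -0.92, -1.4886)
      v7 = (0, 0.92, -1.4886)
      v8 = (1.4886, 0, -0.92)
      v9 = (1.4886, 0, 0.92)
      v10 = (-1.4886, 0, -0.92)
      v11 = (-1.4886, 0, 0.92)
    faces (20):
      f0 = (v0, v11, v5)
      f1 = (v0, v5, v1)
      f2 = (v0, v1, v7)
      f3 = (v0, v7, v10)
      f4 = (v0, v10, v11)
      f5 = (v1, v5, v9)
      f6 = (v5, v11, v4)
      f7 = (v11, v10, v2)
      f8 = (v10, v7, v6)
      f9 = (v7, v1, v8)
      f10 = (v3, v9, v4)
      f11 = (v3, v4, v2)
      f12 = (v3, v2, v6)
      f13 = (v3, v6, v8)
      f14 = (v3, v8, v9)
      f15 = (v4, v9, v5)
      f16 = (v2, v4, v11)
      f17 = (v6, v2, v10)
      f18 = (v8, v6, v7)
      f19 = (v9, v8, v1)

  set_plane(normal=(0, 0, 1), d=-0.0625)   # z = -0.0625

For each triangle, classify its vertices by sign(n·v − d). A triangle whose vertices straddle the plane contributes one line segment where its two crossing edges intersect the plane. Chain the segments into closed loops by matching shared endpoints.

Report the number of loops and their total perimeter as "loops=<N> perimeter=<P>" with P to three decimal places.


Straddling triangles (10 of 20):
  (v0,v1,v7) [++-] → (0.881373, 1.46473, -0.0625)–(-0.881373, 1.46473, -0.0625)  len=1.7627
  (v0,v7,v10) [+--] → (-0.881373, 1.46473, -0.0625)–(-0.958628, 1.38747, -0.0625)  len=0.1093
  (v0,v10,v11) [+-+] → (-0.958628, 1.38747, -0.0625)–(-1.4886, 0, -0.0625)  len=1.4852
  (v11,v10,v2) [+-+] → (-1.4886, 0, -0.0625)–(-0.958628, -1.38747, -0.0625)  len=1.4852
  (v7,v1,v8) [-+-] → (0.881373, 1.46473, -0.0625)–(0.958628, 1.38747, -0.0625)  len=0.1093
  (v3,v2,v6) [++-] → (-0.881373, -1.46473, -0.0625)–(0.881373, -1.46473, -0.0625)  len=1.7627
  (v3,v6,v8) [+--] → (0.881373, -1.46473, -0.0625)–(0.958628, -1.38747, -0.0625)  len=0.1093
  (v3,v8,v9) [+-+] → (0.958628, -1.38747, -0.0625)–(1.4886, 0, -0.0625)  len=1.4852
  (v6,v2,v10) [-+-] → (-0.881373, -1.46473, -0.0625)–(-0.958628, -1.38747, -0.0625)  len=0.1093
  (v9,v8,v1) [+-+] → (1.4886, 0, -0.0625)–(0.958628, 1.38747, -0.0625)  len=1.4852

Chained into 1 loop(s):
  loop 1: 10 segments, perimeter = 9.9035
Total perimeter = 9.903

loops=1 perimeter=9.903


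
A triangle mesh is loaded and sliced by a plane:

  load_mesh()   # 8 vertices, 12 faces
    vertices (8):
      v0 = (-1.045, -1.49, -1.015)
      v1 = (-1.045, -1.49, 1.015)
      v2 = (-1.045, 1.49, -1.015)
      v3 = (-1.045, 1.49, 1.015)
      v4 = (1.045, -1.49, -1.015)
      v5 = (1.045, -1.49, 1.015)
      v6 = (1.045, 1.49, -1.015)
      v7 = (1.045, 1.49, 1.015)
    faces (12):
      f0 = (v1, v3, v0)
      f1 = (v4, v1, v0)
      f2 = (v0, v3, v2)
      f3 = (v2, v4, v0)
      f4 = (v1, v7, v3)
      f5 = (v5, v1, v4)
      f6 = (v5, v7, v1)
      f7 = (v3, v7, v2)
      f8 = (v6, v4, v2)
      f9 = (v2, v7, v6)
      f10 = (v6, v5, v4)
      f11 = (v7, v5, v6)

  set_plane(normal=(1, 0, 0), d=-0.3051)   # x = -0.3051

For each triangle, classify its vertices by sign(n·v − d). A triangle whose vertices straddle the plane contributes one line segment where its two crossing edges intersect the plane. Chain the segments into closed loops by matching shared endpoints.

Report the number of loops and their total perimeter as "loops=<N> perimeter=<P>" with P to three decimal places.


Straddling triangles (8 of 12):
  (v4,v1,v0) [+--] → (-0.3051, -1.49, 0.296341)–(-0.3051, -1.49, -1.015)  len=1.3113
  (v2,v4,v0) [-+-] → (-0.3051, 0.435023, -1.015)–(-0.3051, -1.49, -1.015)  len=1.9250
  (v1,v7,v3) [-+-] → (-0.3051, -0.435023, 1.015)–(-0.3051, 1.49, 1.015)  len=1.9250
  (v5,v1,v4) [+-+] → (-0.3051, -1.49, 1.015)–(-0.3051, -1.49, 0.296341)  len=0.7187
  (v5,v7,v1) [++-] → (-0.3051, -0.435023, 1.015)–(-0.3051, -1.49, 1.015)  len=1.0550
  (v3,v7,v2) [-+-] → (-0.3051, 1.49, 1.015)–(-0.3051, 1.49, -0.296341)  len=1.3113
  (v6,v4,v2) [++-] → (-0.3051, 0.435023, -1.015)–(-0.3051, 1.49, -1.015)  len=1.0550
  (v2,v7,v6) [-++] → (-0.3051, 1.49, -0.296341)–(-0.3051, 1.49, -1.015)  len=0.7187

Chained into 1 loop(s):
  loop 1: 8 segments, perimeter = 10.0200
Total perimeter = 10.020

loops=1 perimeter=10.020


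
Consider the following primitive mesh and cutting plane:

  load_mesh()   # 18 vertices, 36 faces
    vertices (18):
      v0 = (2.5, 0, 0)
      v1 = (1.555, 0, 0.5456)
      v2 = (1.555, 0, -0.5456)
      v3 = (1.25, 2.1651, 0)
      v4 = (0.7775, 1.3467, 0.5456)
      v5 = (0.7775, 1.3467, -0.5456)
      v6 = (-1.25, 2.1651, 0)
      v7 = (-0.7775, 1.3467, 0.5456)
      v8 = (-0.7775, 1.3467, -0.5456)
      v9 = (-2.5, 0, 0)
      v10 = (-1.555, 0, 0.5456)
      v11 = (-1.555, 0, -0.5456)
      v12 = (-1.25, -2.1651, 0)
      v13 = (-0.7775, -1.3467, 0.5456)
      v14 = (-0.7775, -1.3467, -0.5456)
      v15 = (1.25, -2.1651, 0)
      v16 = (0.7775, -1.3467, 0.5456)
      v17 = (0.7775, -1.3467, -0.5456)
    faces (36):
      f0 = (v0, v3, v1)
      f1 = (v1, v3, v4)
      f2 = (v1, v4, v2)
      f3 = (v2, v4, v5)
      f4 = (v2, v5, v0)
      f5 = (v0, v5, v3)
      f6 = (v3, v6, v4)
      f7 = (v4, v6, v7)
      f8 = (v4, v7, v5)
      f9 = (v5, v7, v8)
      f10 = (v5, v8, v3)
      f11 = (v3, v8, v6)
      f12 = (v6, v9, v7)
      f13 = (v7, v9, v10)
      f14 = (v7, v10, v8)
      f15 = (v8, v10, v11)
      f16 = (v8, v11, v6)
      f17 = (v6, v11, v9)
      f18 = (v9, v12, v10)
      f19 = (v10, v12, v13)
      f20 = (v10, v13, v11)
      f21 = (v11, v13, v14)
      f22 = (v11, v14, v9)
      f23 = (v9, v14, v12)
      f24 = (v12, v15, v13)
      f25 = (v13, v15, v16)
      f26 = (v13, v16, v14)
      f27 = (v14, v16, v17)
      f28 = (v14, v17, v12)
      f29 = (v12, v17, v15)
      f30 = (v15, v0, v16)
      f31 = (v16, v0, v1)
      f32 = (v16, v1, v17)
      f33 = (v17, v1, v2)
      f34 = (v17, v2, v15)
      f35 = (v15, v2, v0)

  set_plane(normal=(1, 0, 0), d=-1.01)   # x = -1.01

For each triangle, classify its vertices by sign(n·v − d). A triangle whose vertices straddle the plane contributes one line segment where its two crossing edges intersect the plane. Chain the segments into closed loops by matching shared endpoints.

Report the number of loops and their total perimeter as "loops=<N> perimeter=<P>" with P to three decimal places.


Straddling triangles (16 of 36):
  (v3,v6,v4) [+-+] → (-1.01, 2.1651, 0)–(-1.01, 2.06822, 0.064584)  len=0.1164
  (v4,v6,v7) [+-+] → (-1.01, 2.06822, 0.064584)–(-1.01, 1.7494, 0.27713)  len=0.3832
  (v3,v8,v6) [++-] → (-1.01, 1.7494, -0.27713)–(-1.01, 2.1651, 0)  len=0.4996
  (v6,v9,v7) [--+] → (-1.01, 1.16492, 0.471956)–(-1.01, 1.7494, 0.27713)  len=0.6161
  (v7,v9,v10) [+--] → (-1.01, 1.16492, 0.471956)–(-1.01, 0.943989, 0.5456)  len=0.2329
  (v7,v10,v8) [+-+] → (-1.01, 0.943989, 0.5456)–(-1.01, 0.943989, -0.219293)  len=0.7649
  (v8,v10,v11) [+--] → (-1.01, 0.943989, -0.219293)–(-1.01, 0.943989, -0.5456)  len=0.3263
  (v8,v11,v6) [+--] → (-1.01, 0.943989, -0.5456)–(-1.01, 1.7494, -0.27713)  len=0.8490
  (v10,v12,v13) [--+] → (-1.01, -1.7494, 0.27713)–(-1.01, -0.943989, 0.5456)  len=0.8490
  (v10,v13,v11) [-+-] → (-1.01, -0.943989, 0.5456)–(-1.01, -0.943989, 0.219293)  len=0.3263
  (v11,v13,v14) [-++] → (-1.01, -0.943989, 0.219293)–(-1.01, -0.943989, -0.5456)  len=0.7649
  (v11,v14,v9) [-+-] → (-1.01, -0.943989, -0.5456)–(-1.01, -1.16492, -0.471956)  len=0.2329
  (v9,v14,v12) [-+-] → (-1.01, -1.16492, -0.471956)–(-1.01, -1.7494, -0.27713)  len=0.6161
  (v12,v15,v13) [-++] → (-1.01, -2.1651, 0)–(-1.01, -1.7494, 0.27713)  len=0.4996
  (v14,v17,v12) [++-] → (-1.01, -2.06822, -0.064584)–(-1.01, -1.7494, -0.27713)  len=0.3832
  (v12,v17,v15) [-++] → (-1.01, -2.06822, -0.064584)–(-1.01, -2.1651, 0)  len=0.1164

Chained into 2 loop(s):
  loop 1: 8 segments, perimeter = 3.7884
  loop 2: 8 segments, perimeter = 3.7884
Total perimeter = 7.577

loops=2 perimeter=7.577


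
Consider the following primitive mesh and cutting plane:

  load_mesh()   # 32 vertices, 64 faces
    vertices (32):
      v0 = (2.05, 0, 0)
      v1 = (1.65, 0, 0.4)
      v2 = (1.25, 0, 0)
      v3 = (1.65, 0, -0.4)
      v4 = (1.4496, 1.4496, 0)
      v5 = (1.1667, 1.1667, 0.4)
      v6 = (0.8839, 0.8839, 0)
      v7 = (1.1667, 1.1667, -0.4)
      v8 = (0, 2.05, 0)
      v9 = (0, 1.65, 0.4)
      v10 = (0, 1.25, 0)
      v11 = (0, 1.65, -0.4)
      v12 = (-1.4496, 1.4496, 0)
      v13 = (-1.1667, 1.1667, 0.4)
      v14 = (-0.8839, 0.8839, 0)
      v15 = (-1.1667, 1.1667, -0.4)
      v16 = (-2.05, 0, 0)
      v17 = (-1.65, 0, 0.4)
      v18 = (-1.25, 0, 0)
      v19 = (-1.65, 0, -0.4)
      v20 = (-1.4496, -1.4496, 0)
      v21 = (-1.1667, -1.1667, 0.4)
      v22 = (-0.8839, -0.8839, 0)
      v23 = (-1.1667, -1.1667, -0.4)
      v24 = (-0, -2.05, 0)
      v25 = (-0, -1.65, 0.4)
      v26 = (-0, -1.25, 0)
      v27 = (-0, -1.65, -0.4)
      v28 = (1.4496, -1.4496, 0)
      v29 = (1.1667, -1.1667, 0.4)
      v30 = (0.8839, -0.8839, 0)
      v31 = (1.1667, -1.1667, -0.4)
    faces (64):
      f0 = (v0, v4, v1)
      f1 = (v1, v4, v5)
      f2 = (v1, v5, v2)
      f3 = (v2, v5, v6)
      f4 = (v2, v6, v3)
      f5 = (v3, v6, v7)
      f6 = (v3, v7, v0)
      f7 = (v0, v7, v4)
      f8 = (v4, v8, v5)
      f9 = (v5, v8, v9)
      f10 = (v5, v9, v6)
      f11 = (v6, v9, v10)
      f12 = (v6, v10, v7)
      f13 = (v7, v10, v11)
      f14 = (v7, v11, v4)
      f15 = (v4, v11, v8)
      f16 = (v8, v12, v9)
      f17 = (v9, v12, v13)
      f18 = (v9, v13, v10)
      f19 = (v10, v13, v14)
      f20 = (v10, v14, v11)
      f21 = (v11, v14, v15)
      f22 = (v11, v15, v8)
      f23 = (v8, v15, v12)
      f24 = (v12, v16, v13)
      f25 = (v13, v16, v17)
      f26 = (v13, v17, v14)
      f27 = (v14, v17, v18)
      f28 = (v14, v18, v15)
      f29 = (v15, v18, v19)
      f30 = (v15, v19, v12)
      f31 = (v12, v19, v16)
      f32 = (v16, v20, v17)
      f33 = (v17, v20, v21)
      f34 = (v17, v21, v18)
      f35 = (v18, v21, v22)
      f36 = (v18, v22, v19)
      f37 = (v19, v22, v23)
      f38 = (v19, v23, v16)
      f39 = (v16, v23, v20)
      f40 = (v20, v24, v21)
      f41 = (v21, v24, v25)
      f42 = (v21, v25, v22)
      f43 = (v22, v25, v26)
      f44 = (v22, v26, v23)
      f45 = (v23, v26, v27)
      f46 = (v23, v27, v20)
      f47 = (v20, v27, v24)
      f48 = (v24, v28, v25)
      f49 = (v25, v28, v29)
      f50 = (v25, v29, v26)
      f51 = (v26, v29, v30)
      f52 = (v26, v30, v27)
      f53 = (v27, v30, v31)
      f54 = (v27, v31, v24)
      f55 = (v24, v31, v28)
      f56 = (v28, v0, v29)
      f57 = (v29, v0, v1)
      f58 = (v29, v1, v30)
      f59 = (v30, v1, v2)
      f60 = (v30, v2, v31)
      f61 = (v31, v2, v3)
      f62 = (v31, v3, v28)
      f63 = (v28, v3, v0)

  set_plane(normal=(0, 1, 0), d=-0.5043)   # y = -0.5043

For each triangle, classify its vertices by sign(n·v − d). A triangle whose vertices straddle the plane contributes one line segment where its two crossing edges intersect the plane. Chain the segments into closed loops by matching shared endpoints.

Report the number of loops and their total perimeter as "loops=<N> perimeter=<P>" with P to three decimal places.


loops=2 perimeter=4.525

Straddling triangles (16 of 64):
  (v16,v20,v17) [+-+] → (-1.84113, -0.5043, 0)–(-1.58028, -0.5043, 0.260844)  len=0.3689
  (v17,v20,v21) [+--] → (-1.58028, -0.5043, 0.260844)–(-1.4411, -0.5043, 0.4)  len=0.1968
  (v17,v21,v18) [+-+] → (-1.4411, -0.5043, 0.4)–(-1.21399, -0.5043, 0.172898)  len=0.3212
  (v18,v21,v22) [+--] → (-1.21399, -0.5043, 0.172898)–(-1.04113, -0.5043, 0)  len=0.2445
  (v18,v22,v19) [+-+] → (-1.04113, -0.5043, 0)–(-1.21291, -0.5043, -0.171784)  len=0.2429
  (v19,v22,v23) [+--] → (-1.21291, -0.5043, -0.171784)–(-1.4411, -0.5043, -0.4)  len=0.3227
  (v19,v23,v16) [+-+] → (-1.4411, -0.5043, -0.4)–(-1.6682, -0.5043, -0.172898)  len=0.3212
  (v16,v23,v20) [+--] → (-1.6682, -0.5043, -0.172898)–(-1.84113, -0.5043, 0)  len=0.2445
  (v28,v0,v29) [-+-] → (1.84113, -0.5043, 0)–(1.6682, -0.5043, 0.172898)  len=0.2445
  (v29,v0,v1) [-++] → (1.6682, -0.5043, 0.172898)–(1.4411, -0.5043, 0.4)  len=0.3212
  (v29,v1,v30) [-+-] → (1.4411, -0.5043, 0.4)–(1.21291, -0.5043, 0.171784)  len=0.3227
  (v30,v1,v2) [-++] → (1.21291, -0.5043, 0.171784)–(1.04113, -0.5043, 0)  len=0.2429
  (v30,v2,v31) [-+-] → (1.04113, -0.5043, 0)–(1.21399, -0.5043, -0.172898)  len=0.2445
  (v31,v2,v3) [-++] → (1.21399, -0.5043, -0.172898)–(1.4411, -0.5043, -0.4)  len=0.3212
  (v31,v3,v28) [-+-] → (1.4411, -0.5043, -0.4)–(1.58028, -0.5043, -0.260844)  len=0.1968
  (v28,v3,v0) [-++] → (1.58028, -0.5043, -0.260844)–(1.84113, -0.5043, 0)  len=0.3689

Chained into 2 loop(s):
  loop 1: 8 segments, perimeter = 2.2627
  loop 2: 8 segments, perimeter = 2.2627
Total perimeter = 4.525


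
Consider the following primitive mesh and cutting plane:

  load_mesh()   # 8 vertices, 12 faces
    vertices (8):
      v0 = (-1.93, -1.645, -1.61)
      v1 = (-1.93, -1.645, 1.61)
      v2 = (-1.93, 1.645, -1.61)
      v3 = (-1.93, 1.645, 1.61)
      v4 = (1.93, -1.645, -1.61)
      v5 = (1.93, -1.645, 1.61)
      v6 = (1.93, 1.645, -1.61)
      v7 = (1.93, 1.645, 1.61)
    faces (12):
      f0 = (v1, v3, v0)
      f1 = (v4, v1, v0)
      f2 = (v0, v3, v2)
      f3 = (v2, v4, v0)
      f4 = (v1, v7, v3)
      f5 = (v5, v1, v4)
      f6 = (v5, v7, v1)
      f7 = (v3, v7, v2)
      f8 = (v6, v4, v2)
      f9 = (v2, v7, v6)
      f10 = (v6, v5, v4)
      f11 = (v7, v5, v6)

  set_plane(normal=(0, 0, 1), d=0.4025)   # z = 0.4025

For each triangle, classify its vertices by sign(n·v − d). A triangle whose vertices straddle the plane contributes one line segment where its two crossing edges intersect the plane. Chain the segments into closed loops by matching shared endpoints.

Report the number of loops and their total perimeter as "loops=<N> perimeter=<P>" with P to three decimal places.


Straddling triangles (8 of 12):
  (v1,v3,v0) [++-] → (-1.93, 0.41125, 0.4025)–(-1.93, -1.645, 0.4025)  len=2.0562
  (v4,v1,v0) [-+-] → (-0.4825, -1.645, 0.4025)–(-1.93, -1.645, 0.4025)  len=1.4475
  (v0,v3,v2) [-+-] → (-1.93, 0.41125, 0.4025)–(-1.93, 1.645, 0.4025)  len=1.2338
  (v5,v1,v4) [++-] → (-0.4825, -1.645, 0.4025)–(1.93, -1.645, 0.4025)  len=2.4125
  (v3,v7,v2) [++-] → (0.4825, 1.645, 0.4025)–(-1.93, 1.645, 0.4025)  len=2.4125
  (v2,v7,v6) [-+-] → (0.4825, 1.645, 0.4025)–(1.93, 1.645, 0.4025)  len=1.4475
  (v6,v5,v4) [-+-] → (1.93, -0.41125, 0.4025)–(1.93, -1.645, 0.4025)  len=1.2338
  (v7,v5,v6) [++-] → (1.93, -0.41125, 0.4025)–(1.93, 1.645, 0.4025)  len=2.0562

Chained into 1 loop(s):
  loop 1: 8 segments, perimeter = 14.3000
Total perimeter = 14.300

loops=1 perimeter=14.300


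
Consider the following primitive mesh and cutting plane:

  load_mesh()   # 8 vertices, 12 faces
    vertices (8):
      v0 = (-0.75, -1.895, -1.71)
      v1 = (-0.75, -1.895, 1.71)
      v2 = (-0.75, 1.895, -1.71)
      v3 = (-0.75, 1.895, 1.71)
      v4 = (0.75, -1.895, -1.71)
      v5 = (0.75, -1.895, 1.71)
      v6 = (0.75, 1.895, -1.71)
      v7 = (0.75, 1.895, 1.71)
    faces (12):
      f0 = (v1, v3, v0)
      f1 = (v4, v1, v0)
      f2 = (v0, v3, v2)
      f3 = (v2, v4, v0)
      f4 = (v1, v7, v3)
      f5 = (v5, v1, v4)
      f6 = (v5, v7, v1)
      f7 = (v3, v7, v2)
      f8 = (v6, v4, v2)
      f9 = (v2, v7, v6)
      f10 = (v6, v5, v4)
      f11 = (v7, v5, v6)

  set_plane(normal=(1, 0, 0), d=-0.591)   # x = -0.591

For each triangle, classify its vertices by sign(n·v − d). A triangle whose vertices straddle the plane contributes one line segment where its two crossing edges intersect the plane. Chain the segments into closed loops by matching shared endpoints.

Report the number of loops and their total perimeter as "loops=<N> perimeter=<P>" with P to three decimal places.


Straddling triangles (8 of 12):
  (v4,v1,v0) [+--] → (-0.591, -1.895, 1.34748)–(-0.591, -1.895, -1.71)  len=3.0575
  (v2,v4,v0) [-+-] → (-0.591, 1.49326, -1.71)–(-0.591, -1.895, -1.71)  len=3.3883
  (v1,v7,v3) [-+-] → (-0.591, -1.49326, 1.71)–(-0.591, 1.895, 1.71)  len=3.3883
  (v5,v1,v4) [+-+] → (-0.591, -1.895, 1.71)–(-0.591, -1.895, 1.34748)  len=0.3625
  (v5,v7,v1) [++-] → (-0.591, -1.49326, 1.71)–(-0.591, -1.895, 1.71)  len=0.4017
  (v3,v7,v2) [-+-] → (-0.591, 1.895, 1.71)–(-0.591, 1.895, -1.34748)  len=3.0575
  (v6,v4,v2) [++-] → (-0.591, 1.49326, -1.71)–(-0.591, 1.895, -1.71)  len=0.4017
  (v2,v7,v6) [-++] → (-0.591, 1.895, -1.34748)–(-0.591, 1.895, -1.71)  len=0.3625

Chained into 1 loop(s):
  loop 1: 8 segments, perimeter = 14.4200
Total perimeter = 14.420

loops=1 perimeter=14.420


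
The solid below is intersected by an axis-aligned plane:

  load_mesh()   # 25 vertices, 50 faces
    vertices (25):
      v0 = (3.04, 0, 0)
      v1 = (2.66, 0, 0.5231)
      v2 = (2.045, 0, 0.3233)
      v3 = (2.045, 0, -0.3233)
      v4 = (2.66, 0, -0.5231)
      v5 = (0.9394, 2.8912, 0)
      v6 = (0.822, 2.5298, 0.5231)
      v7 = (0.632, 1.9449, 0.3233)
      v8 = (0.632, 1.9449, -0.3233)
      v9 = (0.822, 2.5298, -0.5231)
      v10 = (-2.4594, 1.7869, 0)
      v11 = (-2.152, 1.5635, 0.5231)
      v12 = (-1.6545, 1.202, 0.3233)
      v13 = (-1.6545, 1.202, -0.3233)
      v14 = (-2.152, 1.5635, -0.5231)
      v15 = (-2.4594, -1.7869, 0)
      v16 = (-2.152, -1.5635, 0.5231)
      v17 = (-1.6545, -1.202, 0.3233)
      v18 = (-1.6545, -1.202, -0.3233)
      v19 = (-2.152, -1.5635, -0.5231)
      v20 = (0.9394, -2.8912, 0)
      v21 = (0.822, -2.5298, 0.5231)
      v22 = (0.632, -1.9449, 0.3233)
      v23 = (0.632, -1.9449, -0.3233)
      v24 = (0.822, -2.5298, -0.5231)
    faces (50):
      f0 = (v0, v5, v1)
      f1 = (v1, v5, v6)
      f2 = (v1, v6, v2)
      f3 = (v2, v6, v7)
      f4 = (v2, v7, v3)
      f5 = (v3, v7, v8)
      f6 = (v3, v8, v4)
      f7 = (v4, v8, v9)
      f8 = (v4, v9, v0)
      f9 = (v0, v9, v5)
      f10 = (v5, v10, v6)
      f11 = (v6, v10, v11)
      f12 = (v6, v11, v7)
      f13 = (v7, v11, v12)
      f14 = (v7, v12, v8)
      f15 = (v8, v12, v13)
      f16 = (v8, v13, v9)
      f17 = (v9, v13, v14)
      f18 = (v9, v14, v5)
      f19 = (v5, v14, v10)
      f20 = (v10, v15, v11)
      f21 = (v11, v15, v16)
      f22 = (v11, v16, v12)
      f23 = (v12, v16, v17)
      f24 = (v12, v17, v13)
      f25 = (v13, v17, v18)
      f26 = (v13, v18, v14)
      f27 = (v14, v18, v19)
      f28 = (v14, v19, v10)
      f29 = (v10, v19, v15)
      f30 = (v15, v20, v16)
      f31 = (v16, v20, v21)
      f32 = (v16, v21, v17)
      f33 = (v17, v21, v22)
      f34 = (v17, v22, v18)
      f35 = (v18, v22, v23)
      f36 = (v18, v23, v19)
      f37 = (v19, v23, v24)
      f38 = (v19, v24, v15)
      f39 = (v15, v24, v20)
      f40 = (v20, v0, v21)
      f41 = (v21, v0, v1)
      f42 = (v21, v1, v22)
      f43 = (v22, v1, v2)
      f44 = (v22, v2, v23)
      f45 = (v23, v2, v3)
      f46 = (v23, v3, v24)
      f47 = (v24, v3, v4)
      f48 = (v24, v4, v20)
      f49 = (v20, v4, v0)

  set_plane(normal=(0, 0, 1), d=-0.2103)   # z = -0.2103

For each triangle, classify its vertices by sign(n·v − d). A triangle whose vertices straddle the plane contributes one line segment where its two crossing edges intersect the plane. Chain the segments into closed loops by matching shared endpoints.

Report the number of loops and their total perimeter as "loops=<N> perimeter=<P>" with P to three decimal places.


loops=2 perimeter=28.991

Straddling triangles (20 of 50):
  (v2,v7,v3) [++-] → (1.79806, 0.339891, -0.2103)–(2.045, 0, -0.2103)  len=0.4201
  (v3,v7,v8) [-+-] → (1.79806, 0.339891, -0.2103)–(0.632, 1.9449, -0.2103)  len=1.9839
  (v4,v9,v0) [--+] → (2.14831, 1.01705, -0.2103)–(2.88723, 0, -0.2103)  len=1.2571
  (v0,v9,v5) [+-+] → (2.14831, 1.01705, -0.2103)–(0.892202, 2.74591, -0.2103)  len=2.1370
  (v7,v12,v8) [++-] → (0.232411, 1.81507, -0.2103)–(0.632, 1.9449, -0.2103)  len=0.4202
  (v8,v12,v13) [-+-] → (0.232411, 1.81507, -0.2103)–(-1.6545, 1.202, -0.2103)  len=1.9840
  (v9,v14,v5) [--+] → (-0.303424, 2.35743, -0.2103)–(0.892202, 2.74591, -0.2103)  len=1.2572
  (v5,v14,v10) [+-+] → (-0.303424, 2.35743, -0.2103)–(-2.33582, 1.69709, -0.2103)  len=2.1370
  (v12,v17,v13) [++-] → (-1.6545, 0.781876, -0.2103)–(-1.6545, 1.202, -0.2103)  len=0.4201
  (v13,v17,v18) [-+-] → (-1.6545, 0.781876, -0.2103)–(-1.6545, -1.202, -0.2103)  len=1.9839
  (v14,v19,v10) [--+] → (-2.33582, 0.439951, -0.2103)–(-2.33582, 1.69709, -0.2103)  len=1.2571
  (v10,v19,v15) [+-+] → (-2.33582, 0.439951, -0.2103)–(-2.33582, -1.69709, -0.2103)  len=2.1370
  (v17,v22,v18) [++-] → (-1.25491, -1.33183, -0.2103)–(-1.6545, -1.202, -0.2103)  len=0.4202
  (v18,v22,v23) [-+-] → (-1.25491, -1.33183, -0.2103)–(0.632, -1.9449, -0.2103)  len=1.9840
  (v19,v24,v15) [--+] → (-1.14019, -2.08557, -0.2103)–(-2.33582, -1.69709, -0.2103)  len=1.2572
  (v15,v24,v20) [+-+] → (-1.14019, -2.08557, -0.2103)–(0.892202, -2.74591, -0.2103)  len=2.1370
  (v22,v2,v23) [++-] → (0.878936, -1.60501, -0.2103)–(0.632, -1.9449, -0.2103)  len=0.4201
  (v23,v2,v3) [-+-] → (0.878936, -1.60501, -0.2103)–(2.045, 0, -0.2103)  len=1.9839
  (v24,v4,v20) [--+] → (1.63113, -1.72886, -0.2103)–(0.892202, -2.74591, -0.2103)  len=1.2571
  (v20,v4,v0) [+-+] → (1.63113, -1.72886, -0.2103)–(2.88723, 0, -0.2103)  len=2.1370

Chained into 2 loop(s):
  loop 1: 10 segments, perimeter = 12.0203
  loop 2: 10 segments, perimeter = 16.9707
Total perimeter = 28.991


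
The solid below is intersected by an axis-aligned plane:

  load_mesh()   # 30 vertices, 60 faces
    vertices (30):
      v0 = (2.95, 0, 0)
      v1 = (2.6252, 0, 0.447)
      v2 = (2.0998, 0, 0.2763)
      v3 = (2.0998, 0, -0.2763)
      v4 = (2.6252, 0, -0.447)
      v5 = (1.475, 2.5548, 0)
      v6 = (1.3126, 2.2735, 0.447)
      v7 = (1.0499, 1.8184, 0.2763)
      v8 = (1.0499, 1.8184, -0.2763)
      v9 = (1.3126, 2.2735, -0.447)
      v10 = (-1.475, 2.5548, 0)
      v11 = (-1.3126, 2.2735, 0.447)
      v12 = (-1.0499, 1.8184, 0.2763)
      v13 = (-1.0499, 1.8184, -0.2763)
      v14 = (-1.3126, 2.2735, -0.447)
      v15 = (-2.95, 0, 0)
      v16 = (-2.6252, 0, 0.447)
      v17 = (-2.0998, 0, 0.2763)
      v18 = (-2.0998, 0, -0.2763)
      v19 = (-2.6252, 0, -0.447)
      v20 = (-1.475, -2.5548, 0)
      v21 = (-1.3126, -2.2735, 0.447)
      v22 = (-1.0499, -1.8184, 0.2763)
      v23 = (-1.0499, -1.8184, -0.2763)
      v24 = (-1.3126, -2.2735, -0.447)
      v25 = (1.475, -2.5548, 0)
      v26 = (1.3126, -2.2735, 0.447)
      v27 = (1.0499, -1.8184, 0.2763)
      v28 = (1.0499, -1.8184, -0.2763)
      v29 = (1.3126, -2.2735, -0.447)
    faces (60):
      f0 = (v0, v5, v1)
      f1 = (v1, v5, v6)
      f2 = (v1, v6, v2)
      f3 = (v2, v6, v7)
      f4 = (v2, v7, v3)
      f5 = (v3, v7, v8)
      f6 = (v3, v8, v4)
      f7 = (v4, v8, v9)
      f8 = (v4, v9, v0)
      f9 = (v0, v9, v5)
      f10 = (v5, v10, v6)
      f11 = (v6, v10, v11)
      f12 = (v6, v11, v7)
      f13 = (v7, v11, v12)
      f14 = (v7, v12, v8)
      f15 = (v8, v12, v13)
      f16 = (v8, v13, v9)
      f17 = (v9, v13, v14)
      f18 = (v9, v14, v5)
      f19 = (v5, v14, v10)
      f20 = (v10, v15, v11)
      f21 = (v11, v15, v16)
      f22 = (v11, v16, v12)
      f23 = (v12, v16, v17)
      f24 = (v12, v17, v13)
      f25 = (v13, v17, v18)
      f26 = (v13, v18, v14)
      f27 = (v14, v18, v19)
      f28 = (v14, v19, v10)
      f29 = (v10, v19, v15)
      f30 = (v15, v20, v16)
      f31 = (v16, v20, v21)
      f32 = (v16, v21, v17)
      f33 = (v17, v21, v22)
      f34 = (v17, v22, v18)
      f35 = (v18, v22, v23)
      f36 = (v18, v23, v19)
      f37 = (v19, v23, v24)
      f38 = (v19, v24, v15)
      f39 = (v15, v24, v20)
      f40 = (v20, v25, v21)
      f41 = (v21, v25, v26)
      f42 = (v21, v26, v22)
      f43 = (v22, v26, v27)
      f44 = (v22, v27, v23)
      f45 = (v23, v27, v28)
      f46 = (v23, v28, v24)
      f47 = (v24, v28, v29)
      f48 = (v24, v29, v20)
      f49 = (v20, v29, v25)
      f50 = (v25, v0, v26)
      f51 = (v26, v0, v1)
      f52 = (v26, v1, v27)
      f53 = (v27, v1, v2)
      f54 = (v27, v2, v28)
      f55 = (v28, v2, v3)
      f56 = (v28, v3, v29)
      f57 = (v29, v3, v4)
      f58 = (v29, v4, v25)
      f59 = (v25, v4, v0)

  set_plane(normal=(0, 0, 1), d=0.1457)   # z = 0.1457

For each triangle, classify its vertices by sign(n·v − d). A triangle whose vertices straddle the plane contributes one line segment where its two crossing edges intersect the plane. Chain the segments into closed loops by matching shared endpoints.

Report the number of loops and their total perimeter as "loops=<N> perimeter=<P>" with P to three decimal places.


loops=2 perimeter=29.663

Straddling triangles (24 of 60):
  (v0,v5,v1) [--+] → (1.84991, 1.72206, 0.1457)–(2.84413, 0, 0.1457)  len=1.9885
  (v1,v5,v6) [+-+] → (1.84991, 1.72206, 0.1457)–(1.42207, 2.46311, 0.1457)  len=0.8557
  (v2,v7,v3) [++-] → (1.29803, 1.38864, 0.1457)–(2.0998, 0, 0.1457)  len=1.6035
  (v3,v7,v8) [-+-] → (1.29803, 1.38864, 0.1457)–(1.0499, 1.8184, 0.1457)  len=0.4962
  (v5,v10,v6) [--+] → (-0.56638, 2.46311, 0.1457)–(1.42207, 2.46311, 0.1457)  len=1.9884
  (v6,v10,v11) [+-+] → (-0.56638, 2.46311, 0.1457)–(-1.42207, 2.46311, 0.1457)  len=0.8557
  (v7,v12,v8) [++-] → (-0.553639, 1.8184, 0.1457)–(1.0499, 1.8184, 0.1457)  len=1.6035
  (v8,v12,v13) [-+-] → (-0.553639, 1.8184, 0.1457)–(-1.0499, 1.8184, 0.1457)  len=0.4963
  (v10,v15,v11) [--+] → (-2.41629, 0.741049, 0.1457)–(-1.42207, 2.46311, 0.1457)  len=1.9885
  (v11,v15,v16) [+-+] → (-2.41629, 0.741049, 0.1457)–(-2.84413, 0, 0.1457)  len=0.8557
  (v12,v17,v13) [++-] → (-1.85167, 0.429756, 0.1457)–(-1.0499, 1.8184, 0.1457)  len=1.6035
  (v13,v17,v18) [-+-] → (-1.85167, 0.429756, 0.1457)–(-2.0998, 0, 0.1457)  len=0.4962
  (v15,v20,v16) [--+] → (-1.84991, -1.72206, 0.1457)–(-2.84413, 0, 0.1457)  len=1.9885
  (v16,v20,v21) [+-+] → (-1.84991, -1.72206, 0.1457)–(-1.42207, -2.46311, 0.1457)  len=0.8557
  (v17,v22,v18) [++-] → (-1.29803, -1.38864, 0.1457)–(-2.0998, 0, 0.1457)  len=1.6035
  (v18,v22,v23) [-+-] → (-1.29803, -1.38864, 0.1457)–(-1.0499, -1.8184, 0.1457)  len=0.4962
  (v20,v25,v21) [--+] → (0.56638, -2.46311, 0.1457)–(-1.42207, -2.46311, 0.1457)  len=1.9884
  (v21,v25,v26) [+-+] → (0.56638, -2.46311, 0.1457)–(1.42207, -2.46311, 0.1457)  len=0.8557
  (v22,v27,v23) [++-] → (0.553639, -1.8184, 0.1457)–(-1.0499, -1.8184, 0.1457)  len=1.6035
  (v23,v27,v28) [-+-] → (0.553639, -1.8184, 0.1457)–(1.0499, -1.8184, 0.1457)  len=0.4963
  (v25,v0,v26) [--+] → (2.41629, -0.741049, 0.1457)–(1.42207, -2.46311, 0.1457)  len=1.9885
  (v26,v0,v1) [+-+] → (2.41629, -0.741049, 0.1457)–(2.84413, 0, 0.1457)  len=0.8557
  (v27,v2,v28) [++-] → (1.85167, -0.429756, 0.1457)–(1.0499, -1.8184, 0.1457)  len=1.6035
  (v28,v2,v3) [-+-] → (1.85167, -0.429756, 0.1457)–(2.0998, 0, 0.1457)  len=0.4962

Chained into 2 loop(s):
  loop 1: 12 segments, perimeter = 17.0649
  loop 2: 12 segments, perimeter = 12.5985
Total perimeter = 29.663


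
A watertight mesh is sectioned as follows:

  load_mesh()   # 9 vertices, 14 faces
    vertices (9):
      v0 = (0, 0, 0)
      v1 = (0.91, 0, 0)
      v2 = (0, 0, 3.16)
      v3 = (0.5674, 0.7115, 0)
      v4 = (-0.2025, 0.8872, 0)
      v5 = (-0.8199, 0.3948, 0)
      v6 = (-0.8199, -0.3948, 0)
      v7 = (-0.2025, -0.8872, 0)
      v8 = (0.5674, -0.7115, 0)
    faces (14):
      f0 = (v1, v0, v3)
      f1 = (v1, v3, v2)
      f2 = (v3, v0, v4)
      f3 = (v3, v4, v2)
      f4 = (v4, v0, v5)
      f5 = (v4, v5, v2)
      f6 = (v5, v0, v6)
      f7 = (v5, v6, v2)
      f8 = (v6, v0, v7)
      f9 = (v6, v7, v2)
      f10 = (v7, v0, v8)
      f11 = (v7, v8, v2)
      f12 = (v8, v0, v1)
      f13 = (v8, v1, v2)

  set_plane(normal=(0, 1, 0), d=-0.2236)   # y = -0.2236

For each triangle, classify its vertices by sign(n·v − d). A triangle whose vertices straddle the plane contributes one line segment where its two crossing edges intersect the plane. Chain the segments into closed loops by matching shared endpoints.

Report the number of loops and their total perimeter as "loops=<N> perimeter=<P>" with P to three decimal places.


Straddling triangles (8 of 14):
  (v5,v0,v6) [++-] → (-0.464361, -0.2236, 0)–(-0.8199, -0.2236, 0)  len=0.3555
  (v5,v6,v2) [+-+] → (-0.8199, -0.2236, 0)–(-0.464361, -0.2236, 1.37029)  len=1.4157
  (v6,v0,v7) [-+-] → (-0.464361, -0.2236, 0)–(-0.0510358, -0.2236, 0)  len=0.4133
  (v6,v7,v2) [--+] → (-0.0510358, -0.2236, 2.36359)–(-0.464361, -0.2236, 1.37029)  len=1.0759
  (v7,v0,v8) [-+-] → (-0.0510358, -0.2236, 0)–(0.178314, -0.2236, 0)  len=0.2294
  (v7,v8,v2) [--+] → (0.178314, -0.2236, 2.16692)–(-0.0510358, -0.2236, 2.36359)  len=0.3021
  (v8,v0,v1) [-++] → (0.178314, -0.2236, 0)–(0.802333, -0.2236, 0)  len=0.6240
  (v8,v1,v2) [-++] → (0.802333, -0.2236, 0)–(0.178314, -0.2236, 2.16692)  len=2.2550

Chained into 1 loop(s):
  loop 1: 8 segments, perimeter = 6.6709
Total perimeter = 6.671

loops=1 perimeter=6.671


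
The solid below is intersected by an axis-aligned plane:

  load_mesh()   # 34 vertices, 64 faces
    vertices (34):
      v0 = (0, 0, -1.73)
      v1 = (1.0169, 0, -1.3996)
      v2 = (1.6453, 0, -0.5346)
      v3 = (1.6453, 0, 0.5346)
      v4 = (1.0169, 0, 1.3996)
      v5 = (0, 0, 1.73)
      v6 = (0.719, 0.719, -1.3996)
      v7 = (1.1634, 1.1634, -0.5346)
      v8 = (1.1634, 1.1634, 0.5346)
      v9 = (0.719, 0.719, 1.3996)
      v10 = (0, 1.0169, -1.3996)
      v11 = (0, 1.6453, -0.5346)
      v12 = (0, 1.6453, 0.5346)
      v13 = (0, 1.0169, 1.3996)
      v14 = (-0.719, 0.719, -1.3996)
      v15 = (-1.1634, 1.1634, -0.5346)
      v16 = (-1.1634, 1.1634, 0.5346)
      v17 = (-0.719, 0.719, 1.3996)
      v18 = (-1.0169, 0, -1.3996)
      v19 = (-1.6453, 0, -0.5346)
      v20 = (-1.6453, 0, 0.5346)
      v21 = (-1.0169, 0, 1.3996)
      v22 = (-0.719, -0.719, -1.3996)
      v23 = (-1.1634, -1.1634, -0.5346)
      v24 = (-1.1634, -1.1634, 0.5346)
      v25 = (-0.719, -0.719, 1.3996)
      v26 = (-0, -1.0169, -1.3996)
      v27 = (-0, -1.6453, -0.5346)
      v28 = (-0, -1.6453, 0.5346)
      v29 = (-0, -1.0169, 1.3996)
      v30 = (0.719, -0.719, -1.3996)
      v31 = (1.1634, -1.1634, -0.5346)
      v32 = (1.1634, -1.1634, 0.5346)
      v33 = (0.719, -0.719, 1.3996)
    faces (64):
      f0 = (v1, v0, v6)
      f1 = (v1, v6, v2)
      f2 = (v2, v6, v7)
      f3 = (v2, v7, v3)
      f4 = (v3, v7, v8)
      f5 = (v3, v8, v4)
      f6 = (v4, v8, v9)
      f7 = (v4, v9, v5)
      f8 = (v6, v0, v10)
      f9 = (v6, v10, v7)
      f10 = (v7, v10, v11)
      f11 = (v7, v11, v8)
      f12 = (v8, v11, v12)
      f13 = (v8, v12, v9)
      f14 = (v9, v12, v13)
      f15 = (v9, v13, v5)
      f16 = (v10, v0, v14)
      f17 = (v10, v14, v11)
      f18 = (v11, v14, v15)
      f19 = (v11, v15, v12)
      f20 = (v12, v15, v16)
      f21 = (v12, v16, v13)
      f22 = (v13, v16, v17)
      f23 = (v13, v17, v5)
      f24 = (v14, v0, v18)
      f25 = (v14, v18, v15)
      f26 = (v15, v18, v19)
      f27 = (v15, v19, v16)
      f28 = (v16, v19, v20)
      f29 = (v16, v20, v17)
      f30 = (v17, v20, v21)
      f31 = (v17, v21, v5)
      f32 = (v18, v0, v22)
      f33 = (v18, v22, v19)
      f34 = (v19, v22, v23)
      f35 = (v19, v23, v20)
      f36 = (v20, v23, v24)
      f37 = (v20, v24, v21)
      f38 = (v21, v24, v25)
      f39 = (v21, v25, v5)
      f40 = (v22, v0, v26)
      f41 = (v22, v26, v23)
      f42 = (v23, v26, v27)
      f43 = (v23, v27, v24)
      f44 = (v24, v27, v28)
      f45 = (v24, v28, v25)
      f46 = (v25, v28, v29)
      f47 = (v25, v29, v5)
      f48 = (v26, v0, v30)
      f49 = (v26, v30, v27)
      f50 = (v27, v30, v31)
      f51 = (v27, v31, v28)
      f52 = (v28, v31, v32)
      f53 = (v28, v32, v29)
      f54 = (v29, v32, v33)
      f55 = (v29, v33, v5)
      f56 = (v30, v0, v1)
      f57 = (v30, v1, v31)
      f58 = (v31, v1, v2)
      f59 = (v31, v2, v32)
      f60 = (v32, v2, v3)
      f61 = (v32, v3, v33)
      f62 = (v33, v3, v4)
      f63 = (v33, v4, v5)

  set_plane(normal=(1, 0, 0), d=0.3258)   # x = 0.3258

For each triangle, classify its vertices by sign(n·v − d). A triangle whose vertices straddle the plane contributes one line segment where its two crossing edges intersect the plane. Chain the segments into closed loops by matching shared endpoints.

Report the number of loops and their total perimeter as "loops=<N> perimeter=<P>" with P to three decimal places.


Straddling triangles (20 of 64):
  (v1,v0,v6) [+-+] → (0.3258, 0, -1.62414)–(0.3258, 0.3258, -1.58029)  len=0.3287
  (v4,v9,v5) [++-] → (0.3258, 0.3258, 1.58029)–(0.3258, 0, 1.62414)  len=0.3287
  (v6,v0,v10) [+--] → (0.3258, 0.3258, -1.58029)–(0.3258, 0.881913, -1.3996)  len=0.5847
  (v6,v10,v7) [+-+] → (0.3258, 0.881913, -1.3996)–(0.3258, 1.05793, -1.15736)  len=0.2994
  (v7,v10,v11) [+--] → (0.3258, 1.05793, -1.15736)–(0.3258, 1.51035, -0.5346)  len=0.7698
  (v7,v11,v8) [+-+] → (0.3258, 1.51035, -0.5346)–(0.3258, 1.51035, -0.23518)  len=0.2994
  (v8,v11,v12) [+--] → (0.3258, 1.51035, -0.23518)–(0.3258, 1.51035, 0.5346)  len=0.7698
  (v8,v12,v9) [+-+] → (0.3258, 1.51035, 0.5346)–(0.3258, 1.22557, 0.926557)  len=0.4845
  (v9,v12,v13) [+--] → (0.3258, 1.22557, 0.926557)–(0.3258, 0.881913, 1.3996)  len=0.5847
  (v9,v13,v5) [+--] → (0.3258, 0.881913, 1.3996)–(0.3258, 0.3258, 1.58029)  len=0.5847
  (v26,v0,v30) [--+] → (0.3258, -0.3258, -1.58029)–(0.3258, -0.881913, -1.3996)  len=0.5847
  (v26,v30,v27) [-+-] → (0.3258, -0.881913, -1.3996)–(0.3258, -1.22557, -0.926557)  len=0.5847
  (v27,v30,v31) [-++] → (0.3258, -1.22557, -0.926557)–(0.3258, -1.51035, -0.5346)  len=0.4845
  (v27,v31,v28) [-+-] → (0.3258, -1.51035, -0.5346)–(0.3258, -1.51035, 0.23518)  len=0.7698
  (v28,v31,v32) [-++] → (0.3258, -1.51035, 0.23518)–(0.3258, -1.51035, 0.5346)  len=0.2994
  (v28,v32,v29) [-+-] → (0.3258, -1.51035, 0.5346)–(0.3258, -1.05793, 1.15736)  len=0.7698
  (v29,v32,v33) [-++] → (0.3258, -1.05793, 1.15736)–(0.3258, -0.881913, 1.3996)  len=0.2994
  (v29,v33,v5) [-+-] → (0.3258, -0.881913, 1.3996)–(0.3258, -0.3258, 1.58029)  len=0.5847
  (v30,v0,v1) [+-+] → (0.3258, -0.3258, -1.58029)–(0.3258, 0, -1.62414)  len=0.3287
  (v33,v4,v5) [++-] → (0.3258, 0, 1.62414)–(0.3258, -0.3258, 1.58029)  len=0.3287

Chained into 1 loop(s):
  loop 1: 20 segments, perimeter = 10.0690
Total perimeter = 10.069

loops=1 perimeter=10.069


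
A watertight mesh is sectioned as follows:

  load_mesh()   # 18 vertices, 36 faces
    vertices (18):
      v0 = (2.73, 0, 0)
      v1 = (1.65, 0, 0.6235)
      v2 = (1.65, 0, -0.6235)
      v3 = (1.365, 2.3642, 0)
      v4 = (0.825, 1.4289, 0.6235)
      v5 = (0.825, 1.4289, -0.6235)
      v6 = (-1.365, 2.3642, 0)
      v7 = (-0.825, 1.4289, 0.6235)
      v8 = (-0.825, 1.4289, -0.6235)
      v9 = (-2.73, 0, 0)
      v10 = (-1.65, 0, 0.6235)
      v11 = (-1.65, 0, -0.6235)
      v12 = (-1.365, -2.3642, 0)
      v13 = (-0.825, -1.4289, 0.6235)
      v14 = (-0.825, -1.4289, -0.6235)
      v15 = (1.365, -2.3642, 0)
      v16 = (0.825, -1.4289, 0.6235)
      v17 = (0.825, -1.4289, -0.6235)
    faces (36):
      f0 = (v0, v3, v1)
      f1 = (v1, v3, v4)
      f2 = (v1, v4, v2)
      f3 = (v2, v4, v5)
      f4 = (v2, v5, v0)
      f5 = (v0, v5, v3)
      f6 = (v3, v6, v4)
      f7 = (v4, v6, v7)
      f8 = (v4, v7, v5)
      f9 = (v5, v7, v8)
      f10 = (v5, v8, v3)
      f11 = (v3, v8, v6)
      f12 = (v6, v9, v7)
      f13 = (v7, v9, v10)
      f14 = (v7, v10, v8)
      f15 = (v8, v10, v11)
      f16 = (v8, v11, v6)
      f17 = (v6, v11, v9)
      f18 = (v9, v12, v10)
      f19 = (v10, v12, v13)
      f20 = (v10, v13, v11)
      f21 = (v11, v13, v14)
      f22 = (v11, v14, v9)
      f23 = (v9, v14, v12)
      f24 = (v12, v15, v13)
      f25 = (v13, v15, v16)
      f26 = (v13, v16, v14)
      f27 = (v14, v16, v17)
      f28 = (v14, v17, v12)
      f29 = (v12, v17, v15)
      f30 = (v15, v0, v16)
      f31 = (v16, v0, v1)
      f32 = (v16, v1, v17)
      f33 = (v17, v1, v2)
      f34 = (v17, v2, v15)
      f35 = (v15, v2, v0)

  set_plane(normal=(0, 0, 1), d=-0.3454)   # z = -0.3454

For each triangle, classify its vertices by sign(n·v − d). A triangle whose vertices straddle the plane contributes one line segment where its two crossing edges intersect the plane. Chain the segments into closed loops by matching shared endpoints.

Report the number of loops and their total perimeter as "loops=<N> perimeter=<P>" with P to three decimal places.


Straddling triangles (24 of 36):
  (v1,v4,v2) [++-] → (1.46601, 0.318666, -0.3454)–(1.65, 0, -0.3454)  len=0.3680
  (v2,v4,v5) [-+-] → (1.46601, 0.318666, -0.3454)–(0.825, 1.4289, -0.3454)  len=1.2820
  (v2,v5,v0) [--+] → (1.67469, 0.791567, -0.3454)–(2.13171, 0, -0.3454)  len=0.9140
  (v0,v5,v3) [+-+] → (1.67469, 0.791567, -0.3454)–(1.06586, 1.84607, -0.3454)  len=1.2176
  (v4,v7,v5) [++-] → (0.457025, 1.4289, -0.3454)–(0.825, 1.4289, -0.3454)  len=0.3680
  (v5,v7,v8) [-+-] → (0.457025, 1.4289, -0.3454)–(-0.825, 1.4289, -0.3454)  len=1.2820
  (v5,v8,v3) [--+] → (0.151807, 1.84607, -0.3454)–(1.06586, 1.84607, -0.3454)  len=0.9140
  (v3,v8,v6) [+-+] → (0.151807, 1.84607, -0.3454)–(-1.06586, 1.84607, -0.3454)  len=1.2177
  (v7,v10,v8) [++-] → (-1.00899, 1.11023, -0.3454)–(-0.825, 1.4289, -0.3454)  len=0.3680
  (v8,v10,v11) [-+-] → (-1.00899, 1.11023, -0.3454)–(-1.65, 0, -0.3454)  len=1.2820
  (v8,v11,v6) [--+] → (-1.52288, 1.05451, -0.3454)–(-1.06586, 1.84607, -0.3454)  len=0.9140
  (v6,v11,v9) [+-+] → (-1.52288, 1.05451, -0.3454)–(-2.13171, 0, -0.3454)  len=1.2176
  (v10,v13,v11) [++-] → (-1.46601, -0.318666, -0.3454)–(-1.65, 0, -0.3454)  len=0.3680
  (v11,v13,v14) [-+-] → (-1.46601, -0.318666, -0.3454)–(-0.825, -1.4289, -0.3454)  len=1.2820
  (v11,v14,v9) [--+] → (-1.67469, -0.791567, -0.3454)–(-2.13171, 0, -0.3454)  len=0.9140
  (v9,v14,v12) [+-+] → (-1.67469, -0.791567, -0.3454)–(-1.06586, -1.84607, -0.3454)  len=1.2176
  (v13,v16,v14) [++-] → (-0.457025, -1.4289, -0.3454)–(-0.825, -1.4289, -0.3454)  len=0.3680
  (v14,v16,v17) [-+-] → (-0.457025, -1.4289, -0.3454)–(0.825, -1.4289, -0.3454)  len=1.2820
  (v14,v17,v12) [--+] → (-0.151807, -1.84607, -0.3454)–(-1.06586, -1.84607, -0.3454)  len=0.9140
  (v12,v17,v15) [+-+] → (-0.151807, -1.84607, -0.3454)–(1.06586, -1.84607, -0.3454)  len=1.2177
  (v16,v1,v17) [++-] → (1.00899, -1.11023, -0.3454)–(0.825, -1.4289, -0.3454)  len=0.3680
  (v17,v1,v2) [-+-] → (1.00899, -1.11023, -0.3454)–(1.65, 0, -0.3454)  len=1.2820
  (v17,v2,v15) [--+] → (1.52288, -1.05451, -0.3454)–(1.06586, -1.84607, -0.3454)  len=0.9140
  (v15,v2,v0) [+-+] → (1.52288, -1.05451, -0.3454)–(2.13171, 0, -0.3454)  len=1.2176

Chained into 2 loop(s):
  loop 1: 12 segments, perimeter = 9.8999
  loop 2: 12 segments, perimeter = 12.7901
Total perimeter = 22.690

loops=2 perimeter=22.690
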